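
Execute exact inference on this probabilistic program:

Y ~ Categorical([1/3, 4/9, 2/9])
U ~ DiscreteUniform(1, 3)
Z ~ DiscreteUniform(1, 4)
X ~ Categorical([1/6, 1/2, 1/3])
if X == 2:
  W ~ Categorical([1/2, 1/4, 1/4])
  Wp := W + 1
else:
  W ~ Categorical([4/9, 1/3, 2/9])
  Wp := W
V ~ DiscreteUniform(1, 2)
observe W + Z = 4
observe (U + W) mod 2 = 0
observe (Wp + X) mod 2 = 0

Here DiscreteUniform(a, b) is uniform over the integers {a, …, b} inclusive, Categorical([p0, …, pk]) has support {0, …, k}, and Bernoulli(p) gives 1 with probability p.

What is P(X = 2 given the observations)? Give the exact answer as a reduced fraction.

Enumerate traces; 36 have nonzero weight after conditioning:
  (Y=0, U=1, Z=3, X=1, W=1, V=1) weight 1/432
  (Y=0, U=1, Z=3, X=1, W=1, V=2) weight 1/432
  (Y=0, U=1, Z=3, X=2, W=1, V=1) weight 1/864
  (Y=0, U=1, Z=3, X=2, W=1, V=2) weight 1/864
  (Y=0, U=2, Z=2, X=0, W=2, V=1) weight 1/1944
  (Y=0, U=2, Z=2, X=0, W=2, V=2) weight 1/1944
  (Y=0, U=2, Z=4, X=0, W=0, V=1) weight 1/972
  (Y=0, U=2, Z=4, X=0, W=0, V=2) weight 1/972
  … 28 more
Group by X:
  weight(X=0) = 1/108
  weight(X=1) = 1/36
  weight(X=2) = 1/72
Total weight = 1/108 + 1/36 + 1/72 = 11/216
P(X=0 | obs) = 1/108 / 11/216 = 2/11
P(X=1 | obs) = 1/36 / 11/216 = 6/11
P(X=2 | obs) = 1/72 / 11/216 = 3/11

P(X = 2 | obs) = 3/11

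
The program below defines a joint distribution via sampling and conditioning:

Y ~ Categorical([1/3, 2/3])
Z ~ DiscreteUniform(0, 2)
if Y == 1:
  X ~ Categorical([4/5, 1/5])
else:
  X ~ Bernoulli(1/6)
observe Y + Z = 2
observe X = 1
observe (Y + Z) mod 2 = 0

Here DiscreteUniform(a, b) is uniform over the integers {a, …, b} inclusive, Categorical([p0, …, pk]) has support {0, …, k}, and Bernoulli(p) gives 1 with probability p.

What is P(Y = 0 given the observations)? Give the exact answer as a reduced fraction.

Enumerate traces; 2 have nonzero weight after conditioning:
  (Y=0, Z=2, X=1) weight 1/54
  (Y=1, Z=1, X=1) weight 2/45
Group by Y:
  weight(Y=0) = 1/54
  weight(Y=1) = 2/45
Total weight = 1/54 + 2/45 = 17/270
P(Y=0 | obs) = 1/54 / 17/270 = 5/17
P(Y=1 | obs) = 2/45 / 17/270 = 12/17

P(Y = 0 | obs) = 5/17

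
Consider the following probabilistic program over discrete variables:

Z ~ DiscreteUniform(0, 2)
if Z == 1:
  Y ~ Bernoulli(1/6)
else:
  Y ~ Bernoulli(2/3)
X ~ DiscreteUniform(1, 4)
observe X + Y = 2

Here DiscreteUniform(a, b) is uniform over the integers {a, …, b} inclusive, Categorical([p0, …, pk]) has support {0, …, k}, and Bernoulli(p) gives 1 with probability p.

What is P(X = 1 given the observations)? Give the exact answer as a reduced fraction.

Enumerate traces; 6 have nonzero weight after conditioning:
  (Z=0, Y=0, X=2) weight 1/36
  (Z=0, Y=1, X=1) weight 1/18
  (Z=1, Y=0, X=2) weight 5/72
  (Z=1, Y=1, X=1) weight 1/72
  (Z=2, Y=0, X=2) weight 1/36
  (Z=2, Y=1, X=1) weight 1/18
Group by X:
  weight(X=1) = 1/8
  weight(X=2) = 1/8
Total weight = 1/8 + 1/8 = 1/4
P(X=1 | obs) = 1/8 / 1/4 = 1/2
P(X=2 | obs) = 1/8 / 1/4 = 1/2

P(X = 1 | obs) = 1/2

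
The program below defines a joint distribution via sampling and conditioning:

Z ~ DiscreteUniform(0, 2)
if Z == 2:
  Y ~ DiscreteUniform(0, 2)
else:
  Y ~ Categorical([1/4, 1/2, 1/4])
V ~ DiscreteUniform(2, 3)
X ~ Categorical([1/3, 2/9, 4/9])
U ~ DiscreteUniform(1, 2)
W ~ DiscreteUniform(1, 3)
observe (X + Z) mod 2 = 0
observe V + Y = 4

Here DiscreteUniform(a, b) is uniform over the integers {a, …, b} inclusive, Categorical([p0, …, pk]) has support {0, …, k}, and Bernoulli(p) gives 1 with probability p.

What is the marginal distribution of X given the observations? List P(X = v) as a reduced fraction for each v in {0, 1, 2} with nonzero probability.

P(X=0) = 51/137, P(X=1) = 18/137, P(X=2) = 68/137

Enumerate traces; 60 have nonzero weight after conditioning:
  (Z=0, Y=1, V=3, X=0, U=1, W=1) weight 1/216
  (Z=0, Y=1, V=3, X=0, U=1, W=2) weight 1/216
  (Z=0, Y=1, V=3, X=0, U=1, W=3) weight 1/216
  (Z=0, Y=1, V=3, X=0, U=2, W=1) weight 1/216
  (Z=0, Y=1, V=3, X=0, U=2, W=2) weight 1/216
  (Z=0, Y=1, V=3, X=0, U=2, W=3) weight 1/216
  (Z=0, Y=1, V=3, X=2, U=1, W=1) weight 1/162
  (Z=0, Y=1, V=3, X=2, U=1, W=2) weight 1/162
  (Z=1, Y=1, V=3, X=1, U=1, W=1) weight 1/324
  … 51 more
Group by X:
  weight(X=0) = 17/216
  weight(X=1) = 1/36
  weight(X=2) = 17/162
Total weight = 17/216 + 1/36 + 17/162 = 137/648
P(X=0 | obs) = 17/216 / 137/648 = 51/137
P(X=1 | obs) = 1/36 / 137/648 = 18/137
P(X=2 | obs) = 17/162 / 137/648 = 68/137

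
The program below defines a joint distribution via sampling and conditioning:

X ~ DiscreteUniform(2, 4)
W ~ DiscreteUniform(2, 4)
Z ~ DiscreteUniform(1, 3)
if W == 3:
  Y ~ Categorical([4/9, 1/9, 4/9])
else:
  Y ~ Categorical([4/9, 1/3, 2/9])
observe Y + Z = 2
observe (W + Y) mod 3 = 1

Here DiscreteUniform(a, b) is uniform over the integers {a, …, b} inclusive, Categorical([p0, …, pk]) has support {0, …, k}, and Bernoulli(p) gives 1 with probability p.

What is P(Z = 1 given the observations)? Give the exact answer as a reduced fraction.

P(Z = 1 | obs) = 1/5

Enumerate traces; 6 have nonzero weight after conditioning:
  (X=2, W=3, Z=1, Y=1) weight 1/243
  (X=2, W=4, Z=2, Y=0) weight 4/243
  (X=3, W=3, Z=1, Y=1) weight 1/243
  (X=3, W=4, Z=2, Y=0) weight 4/243
  (X=4, W=3, Z=1, Y=1) weight 1/243
  (X=4, W=4, Z=2, Y=0) weight 4/243
Group by Z:
  weight(Z=1) = 1/81
  weight(Z=2) = 4/81
Total weight = 1/81 + 4/81 = 5/81
P(Z=1 | obs) = 1/81 / 5/81 = 1/5
P(Z=2 | obs) = 4/81 / 5/81 = 4/5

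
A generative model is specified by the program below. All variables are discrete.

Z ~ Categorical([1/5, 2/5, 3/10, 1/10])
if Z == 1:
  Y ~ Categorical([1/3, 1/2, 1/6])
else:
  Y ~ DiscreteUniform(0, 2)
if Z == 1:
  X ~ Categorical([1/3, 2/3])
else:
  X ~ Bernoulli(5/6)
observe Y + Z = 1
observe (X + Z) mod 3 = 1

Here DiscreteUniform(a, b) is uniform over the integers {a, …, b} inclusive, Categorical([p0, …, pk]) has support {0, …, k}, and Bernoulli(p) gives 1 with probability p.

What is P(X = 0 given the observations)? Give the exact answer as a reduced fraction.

Enumerate traces; 2 have nonzero weight after conditioning:
  (Z=0, Y=1, X=1) weight 1/18
  (Z=1, Y=0, X=0) weight 2/45
Group by X:
  weight(X=0) = 2/45
  weight(X=1) = 1/18
Total weight = 2/45 + 1/18 = 1/10
P(X=0 | obs) = 2/45 / 1/10 = 4/9
P(X=1 | obs) = 1/18 / 1/10 = 5/9

P(X = 0 | obs) = 4/9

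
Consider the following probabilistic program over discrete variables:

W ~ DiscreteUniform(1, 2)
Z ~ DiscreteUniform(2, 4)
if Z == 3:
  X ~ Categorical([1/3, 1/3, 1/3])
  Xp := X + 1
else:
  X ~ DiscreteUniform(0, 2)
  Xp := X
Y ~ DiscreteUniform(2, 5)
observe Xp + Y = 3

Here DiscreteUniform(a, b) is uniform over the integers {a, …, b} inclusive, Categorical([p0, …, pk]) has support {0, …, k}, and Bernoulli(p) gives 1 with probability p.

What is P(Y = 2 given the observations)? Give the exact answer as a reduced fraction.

P(Y = 2 | obs) = 3/5

Enumerate traces; 10 have nonzero weight after conditioning:
  (W=1, Z=2, X=0, Y=3) weight 1/72
  (W=1, Z=2, X=1, Y=2) weight 1/72
  (W=1, Z=3, X=0, Y=2) weight 1/72
  (W=1, Z=4, X=0, Y=3) weight 1/72
  (W=1, Z=4, X=1, Y=2) weight 1/72
  (W=2, Z=2, X=0, Y=3) weight 1/72
  (W=2, Z=2, X=1, Y=2) weight 1/72
  (W=2, Z=3, X=0, Y=2) weight 1/72
  … 2 more
Group by Y:
  weight(Y=2) = 1/12
  weight(Y=3) = 1/18
Total weight = 1/12 + 1/18 = 5/36
P(Y=2 | obs) = 1/12 / 5/36 = 3/5
P(Y=3 | obs) = 1/18 / 5/36 = 2/5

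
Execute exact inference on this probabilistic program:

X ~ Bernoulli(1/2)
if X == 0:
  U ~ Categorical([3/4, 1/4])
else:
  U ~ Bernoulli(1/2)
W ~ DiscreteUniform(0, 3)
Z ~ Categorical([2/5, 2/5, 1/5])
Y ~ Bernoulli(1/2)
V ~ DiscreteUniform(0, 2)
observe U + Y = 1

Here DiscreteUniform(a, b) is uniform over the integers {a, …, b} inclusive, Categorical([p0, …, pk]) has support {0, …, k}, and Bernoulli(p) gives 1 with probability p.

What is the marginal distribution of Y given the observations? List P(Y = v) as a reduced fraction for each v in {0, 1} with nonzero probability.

Enumerate traces; 144 have nonzero weight after conditioning:
  (X=0, U=0, W=0, Z=0, Y=1, V=0) weight 1/160
  (X=0, U=0, W=0, Z=0, Y=1, V=1) weight 1/160
  (X=0, U=0, W=0, Z=0, Y=1, V=2) weight 1/160
  (X=0, U=0, W=0, Z=1, Y=1, V=0) weight 1/160
  (X=0, U=0, W=0, Z=1, Y=1, V=1) weight 1/160
  (X=0, U=0, W=0, Z=1, Y=1, V=2) weight 1/160
  (X=0, U=0, W=0, Z=2, Y=1, V=0) weight 1/320
  (X=0, U=0, W=0, Z=2, Y=1, V=1) weight 1/320
  (X=0, U=1, W=0, Z=0, Y=0, V=0) weight 1/480
  … 135 more
Group by Y:
  weight(Y=0) = 3/16
  weight(Y=1) = 5/16
Total weight = 3/16 + 5/16 = 1/2
P(Y=0 | obs) = 3/16 / 1/2 = 3/8
P(Y=1 | obs) = 5/16 / 1/2 = 5/8

P(Y=0) = 3/8, P(Y=1) = 5/8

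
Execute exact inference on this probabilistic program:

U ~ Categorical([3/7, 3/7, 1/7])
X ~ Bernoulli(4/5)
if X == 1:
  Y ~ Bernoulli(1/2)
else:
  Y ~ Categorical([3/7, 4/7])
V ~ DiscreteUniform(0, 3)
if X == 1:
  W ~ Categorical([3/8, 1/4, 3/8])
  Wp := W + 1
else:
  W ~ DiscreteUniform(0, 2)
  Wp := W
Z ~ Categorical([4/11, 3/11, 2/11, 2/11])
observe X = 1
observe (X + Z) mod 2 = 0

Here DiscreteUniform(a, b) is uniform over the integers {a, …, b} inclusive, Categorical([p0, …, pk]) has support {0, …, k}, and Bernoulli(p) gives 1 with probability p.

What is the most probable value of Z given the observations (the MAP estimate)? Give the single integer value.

argmax_v P(Z = v | obs) = 1

Enumerate traces; 144 have nonzero weight after conditioning:
  (U=0, X=1, Y=0, V=0, W=0, Z=1) weight 27/6160
  (U=0, X=1, Y=0, V=0, W=0, Z=3) weight 9/3080
  (U=0, X=1, Y=0, V=0, W=1, Z=1) weight 9/3080
  (U=0, X=1, Y=0, V=0, W=1, Z=3) weight 3/1540
  (U=0, X=1, Y=0, V=0, W=2, Z=1) weight 27/6160
  (U=0, X=1, Y=0, V=0, W=2, Z=3) weight 9/3080
  (U=0, X=1, Y=0, V=1, W=0, Z=1) weight 27/6160
  (U=0, X=1, Y=0, V=1, W=0, Z=3) weight 9/3080
  … 136 more
Group by Z:
  weight(Z=1) = 12/55
  weight(Z=3) = 8/55
Total weight = 12/55 + 8/55 = 4/11
P(Z=1 | obs) = 12/55 / 4/11 = 3/5
P(Z=3 | obs) = 8/55 / 4/11 = 2/5
argmax = 1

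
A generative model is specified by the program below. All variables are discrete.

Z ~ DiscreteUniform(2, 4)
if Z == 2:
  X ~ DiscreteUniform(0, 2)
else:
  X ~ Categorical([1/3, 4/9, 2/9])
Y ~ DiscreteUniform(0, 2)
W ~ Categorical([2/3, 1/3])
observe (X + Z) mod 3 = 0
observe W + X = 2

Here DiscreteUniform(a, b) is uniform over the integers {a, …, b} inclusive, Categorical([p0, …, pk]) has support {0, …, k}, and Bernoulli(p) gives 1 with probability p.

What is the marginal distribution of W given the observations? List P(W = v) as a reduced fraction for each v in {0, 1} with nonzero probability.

P(W=0) = 4/7, P(W=1) = 3/7

Enumerate traces; 6 have nonzero weight after conditioning:
  (Z=2, X=1, Y=0, W=1) weight 1/81
  (Z=2, X=1, Y=1, W=1) weight 1/81
  (Z=2, X=1, Y=2, W=1) weight 1/81
  (Z=4, X=2, Y=0, W=0) weight 4/243
  (Z=4, X=2, Y=1, W=0) weight 4/243
  (Z=4, X=2, Y=2, W=0) weight 4/243
Group by W:
  weight(W=0) = 4/81
  weight(W=1) = 1/27
Total weight = 4/81 + 1/27 = 7/81
P(W=0 | obs) = 4/81 / 7/81 = 4/7
P(W=1 | obs) = 1/27 / 7/81 = 3/7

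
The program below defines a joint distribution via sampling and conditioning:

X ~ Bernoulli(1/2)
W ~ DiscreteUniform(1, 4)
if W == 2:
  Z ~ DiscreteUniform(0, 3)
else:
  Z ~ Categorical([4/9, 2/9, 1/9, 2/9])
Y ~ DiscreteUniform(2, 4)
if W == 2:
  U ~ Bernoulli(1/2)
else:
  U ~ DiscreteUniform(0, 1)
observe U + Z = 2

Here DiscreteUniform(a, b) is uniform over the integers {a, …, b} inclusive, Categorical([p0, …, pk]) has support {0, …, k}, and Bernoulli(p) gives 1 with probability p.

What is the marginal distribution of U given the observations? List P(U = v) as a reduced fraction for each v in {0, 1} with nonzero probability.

Enumerate traces; 48 have nonzero weight after conditioning:
  (X=0, W=1, Z=1, Y=2, U=1) weight 1/216
  (X=0, W=1, Z=1, Y=3, U=1) weight 1/216
  (X=0, W=1, Z=1, Y=4, U=1) weight 1/216
  (X=0, W=1, Z=2, Y=2, U=0) weight 1/432
  (X=0, W=1, Z=2, Y=3, U=0) weight 1/432
  (X=0, W=1, Z=2, Y=4, U=0) weight 1/432
  (X=0, W=2, Z=1, Y=2, U=1) weight 1/192
  (X=0, W=2, Z=1, Y=3, U=1) weight 1/192
  … 40 more
Group by U:
  weight(U=0) = 7/96
  weight(U=1) = 11/96
Total weight = 7/96 + 11/96 = 3/16
P(U=0 | obs) = 7/96 / 3/16 = 7/18
P(U=1 | obs) = 11/96 / 3/16 = 11/18

P(U=0) = 7/18, P(U=1) = 11/18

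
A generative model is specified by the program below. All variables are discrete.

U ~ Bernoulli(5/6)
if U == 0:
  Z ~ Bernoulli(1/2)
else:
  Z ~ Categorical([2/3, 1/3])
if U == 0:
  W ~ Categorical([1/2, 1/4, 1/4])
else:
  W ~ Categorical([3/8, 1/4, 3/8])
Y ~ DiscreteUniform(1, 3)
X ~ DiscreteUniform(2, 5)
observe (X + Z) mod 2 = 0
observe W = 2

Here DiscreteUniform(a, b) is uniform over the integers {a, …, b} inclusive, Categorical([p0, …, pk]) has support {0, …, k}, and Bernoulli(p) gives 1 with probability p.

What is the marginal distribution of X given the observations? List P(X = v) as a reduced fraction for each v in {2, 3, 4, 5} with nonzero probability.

P(X=2) = 11/34, P(X=3) = 3/17, P(X=4) = 11/34, P(X=5) = 3/17

Enumerate traces; 24 have nonzero weight after conditioning:
  (U=0, Z=0, W=2, Y=1, X=2) weight 1/576
  (U=0, Z=0, W=2, Y=1, X=4) weight 1/576
  (U=0, Z=0, W=2, Y=2, X=2) weight 1/576
  (U=0, Z=0, W=2, Y=2, X=4) weight 1/576
  (U=0, Z=0, W=2, Y=3, X=2) weight 1/576
  (U=0, Z=0, W=2, Y=3, X=4) weight 1/576
  (U=0, Z=1, W=2, Y=1, X=3) weight 1/576
  (U=0, Z=1, W=2, Y=1, X=5) weight 1/576
  … 16 more
Group by X:
  weight(X=2) = 11/192
  weight(X=3) = 1/32
  weight(X=4) = 11/192
  weight(X=5) = 1/32
Total weight = 11/192 + 1/32 + 11/192 + 1/32 = 17/96
P(X=2 | obs) = 11/192 / 17/96 = 11/34
P(X=3 | obs) = 1/32 / 17/96 = 3/17
P(X=4 | obs) = 11/192 / 17/96 = 11/34
P(X=5 | obs) = 1/32 / 17/96 = 3/17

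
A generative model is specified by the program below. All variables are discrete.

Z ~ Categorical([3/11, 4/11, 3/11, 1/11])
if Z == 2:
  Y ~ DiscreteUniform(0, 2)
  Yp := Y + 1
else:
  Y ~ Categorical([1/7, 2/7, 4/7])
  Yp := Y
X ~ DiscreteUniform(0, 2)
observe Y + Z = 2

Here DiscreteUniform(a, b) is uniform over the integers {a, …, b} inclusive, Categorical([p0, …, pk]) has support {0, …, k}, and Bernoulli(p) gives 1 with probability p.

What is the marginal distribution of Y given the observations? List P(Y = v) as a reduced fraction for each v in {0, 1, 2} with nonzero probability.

P(Y=0) = 7/27, P(Y=1) = 8/27, P(Y=2) = 4/9

Enumerate traces; 9 have nonzero weight after conditioning:
  (Z=0, Y=2, X=0) weight 4/77
  (Z=0, Y=2, X=1) weight 4/77
  (Z=0, Y=2, X=2) weight 4/77
  (Z=1, Y=1, X=0) weight 8/231
  (Z=1, Y=1, X=1) weight 8/231
  (Z=1, Y=1, X=2) weight 8/231
  (Z=2, Y=0, X=0) weight 1/33
  (Z=2, Y=0, X=1) weight 1/33
  … 1 more
Group by Y:
  weight(Y=0) = 1/11
  weight(Y=1) = 8/77
  weight(Y=2) = 12/77
Total weight = 1/11 + 8/77 + 12/77 = 27/77
P(Y=0 | obs) = 1/11 / 27/77 = 7/27
P(Y=1 | obs) = 8/77 / 27/77 = 8/27
P(Y=2 | obs) = 12/77 / 27/77 = 4/9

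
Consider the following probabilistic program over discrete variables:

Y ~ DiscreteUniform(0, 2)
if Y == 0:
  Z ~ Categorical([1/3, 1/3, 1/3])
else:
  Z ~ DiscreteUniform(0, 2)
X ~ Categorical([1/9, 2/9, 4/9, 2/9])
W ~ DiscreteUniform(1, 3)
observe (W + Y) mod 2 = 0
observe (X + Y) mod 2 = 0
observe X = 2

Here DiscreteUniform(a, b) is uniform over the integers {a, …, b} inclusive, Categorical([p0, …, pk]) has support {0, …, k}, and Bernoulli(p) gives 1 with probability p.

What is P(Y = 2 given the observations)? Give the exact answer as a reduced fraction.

Enumerate traces; 6 have nonzero weight after conditioning:
  (Y=0, Z=0, X=2, W=2) weight 4/243
  (Y=0, Z=1, X=2, W=2) weight 4/243
  (Y=0, Z=2, X=2, W=2) weight 4/243
  (Y=2, Z=0, X=2, W=2) weight 4/243
  (Y=2, Z=1, X=2, W=2) weight 4/243
  (Y=2, Z=2, X=2, W=2) weight 4/243
Group by Y:
  weight(Y=0) = 4/81
  weight(Y=2) = 4/81
Total weight = 4/81 + 4/81 = 8/81
P(Y=0 | obs) = 4/81 / 8/81 = 1/2
P(Y=2 | obs) = 4/81 / 8/81 = 1/2

P(Y = 2 | obs) = 1/2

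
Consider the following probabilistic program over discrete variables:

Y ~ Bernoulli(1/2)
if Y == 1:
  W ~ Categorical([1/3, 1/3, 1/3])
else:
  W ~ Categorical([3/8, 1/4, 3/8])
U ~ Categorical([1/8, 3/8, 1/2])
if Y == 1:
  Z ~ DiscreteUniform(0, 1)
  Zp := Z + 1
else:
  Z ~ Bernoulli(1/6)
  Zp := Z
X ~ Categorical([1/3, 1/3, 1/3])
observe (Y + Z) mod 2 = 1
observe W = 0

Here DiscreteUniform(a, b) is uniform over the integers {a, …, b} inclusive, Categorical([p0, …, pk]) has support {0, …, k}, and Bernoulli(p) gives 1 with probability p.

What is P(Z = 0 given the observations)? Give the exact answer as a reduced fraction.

P(Z = 0 | obs) = 8/11

Enumerate traces; 18 have nonzero weight after conditioning:
  (Y=0, W=0, U=0, Z=1, X=0) weight 1/768
  (Y=0, W=0, U=0, Z=1, X=1) weight 1/768
  (Y=0, W=0, U=0, Z=1, X=2) weight 1/768
  (Y=0, W=0, U=1, Z=1, X=0) weight 1/256
  (Y=0, W=0, U=1, Z=1, X=1) weight 1/256
  (Y=0, W=0, U=1, Z=1, X=2) weight 1/256
  (Y=0, W=0, U=2, Z=1, X=0) weight 1/192
  (Y=0, W=0, U=2, Z=1, X=1) weight 1/192
  (Y=1, W=0, U=0, Z=0, X=0) weight 1/288
  … 9 more
Group by Z:
  weight(Z=0) = 1/12
  weight(Z=1) = 1/32
Total weight = 1/12 + 1/32 = 11/96
P(Z=0 | obs) = 1/12 / 11/96 = 8/11
P(Z=1 | obs) = 1/32 / 11/96 = 3/11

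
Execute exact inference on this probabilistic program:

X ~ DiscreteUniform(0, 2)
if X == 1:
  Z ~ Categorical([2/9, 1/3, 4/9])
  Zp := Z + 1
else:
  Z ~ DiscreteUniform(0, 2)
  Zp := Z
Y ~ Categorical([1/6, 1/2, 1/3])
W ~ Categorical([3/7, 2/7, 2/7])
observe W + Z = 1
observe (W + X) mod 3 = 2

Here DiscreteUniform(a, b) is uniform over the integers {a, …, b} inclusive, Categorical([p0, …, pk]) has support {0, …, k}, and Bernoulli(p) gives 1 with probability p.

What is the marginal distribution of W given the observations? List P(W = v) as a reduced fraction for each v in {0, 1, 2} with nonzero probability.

P(W=0) = 9/13, P(W=1) = 4/13

Enumerate traces; 6 have nonzero weight after conditioning:
  (X=1, Z=0, Y=0, W=1) weight 2/567
  (X=1, Z=0, Y=1, W=1) weight 2/189
  (X=1, Z=0, Y=2, W=1) weight 4/567
  (X=2, Z=1, Y=0, W=0) weight 1/126
  (X=2, Z=1, Y=1, W=0) weight 1/42
  (X=2, Z=1, Y=2, W=0) weight 1/63
Group by W:
  weight(W=0) = 1/21
  weight(W=1) = 4/189
Total weight = 1/21 + 4/189 = 13/189
P(W=0 | obs) = 1/21 / 13/189 = 9/13
P(W=1 | obs) = 4/189 / 13/189 = 4/13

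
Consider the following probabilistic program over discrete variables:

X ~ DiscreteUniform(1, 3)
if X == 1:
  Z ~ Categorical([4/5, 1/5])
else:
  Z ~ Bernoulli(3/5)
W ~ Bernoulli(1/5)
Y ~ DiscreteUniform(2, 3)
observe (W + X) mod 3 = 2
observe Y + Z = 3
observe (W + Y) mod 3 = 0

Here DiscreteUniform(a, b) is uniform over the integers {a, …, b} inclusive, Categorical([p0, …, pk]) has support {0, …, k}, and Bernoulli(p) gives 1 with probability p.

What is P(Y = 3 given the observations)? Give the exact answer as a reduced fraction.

Enumerate traces; 2 have nonzero weight after conditioning:
  (X=1, Z=1, W=1, Y=2) weight 1/150
  (X=2, Z=0, W=0, Y=3) weight 4/75
Group by Y:
  weight(Y=2) = 1/150
  weight(Y=3) = 4/75
Total weight = 1/150 + 4/75 = 3/50
P(Y=2 | obs) = 1/150 / 3/50 = 1/9
P(Y=3 | obs) = 4/75 / 3/50 = 8/9

P(Y = 3 | obs) = 8/9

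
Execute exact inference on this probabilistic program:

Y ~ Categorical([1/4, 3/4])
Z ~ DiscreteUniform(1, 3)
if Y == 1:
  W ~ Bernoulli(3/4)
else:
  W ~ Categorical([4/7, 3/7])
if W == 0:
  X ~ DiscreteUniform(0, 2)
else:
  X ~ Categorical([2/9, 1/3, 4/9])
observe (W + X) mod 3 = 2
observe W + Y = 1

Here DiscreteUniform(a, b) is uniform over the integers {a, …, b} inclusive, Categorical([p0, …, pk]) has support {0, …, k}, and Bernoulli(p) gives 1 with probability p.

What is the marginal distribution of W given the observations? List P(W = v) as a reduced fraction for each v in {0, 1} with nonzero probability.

Enumerate traces; 6 have nonzero weight after conditioning:
  (Y=0, Z=1, W=1, X=1) weight 1/84
  (Y=0, Z=2, W=1, X=1) weight 1/84
  (Y=0, Z=3, W=1, X=1) weight 1/84
  (Y=1, Z=1, W=0, X=2) weight 1/48
  (Y=1, Z=2, W=0, X=2) weight 1/48
  (Y=1, Z=3, W=0, X=2) weight 1/48
Group by W:
  weight(W=0) = 1/16
  weight(W=1) = 1/28
Total weight = 1/16 + 1/28 = 11/112
P(W=0 | obs) = 1/16 / 11/112 = 7/11
P(W=1 | obs) = 1/28 / 11/112 = 4/11

P(W=0) = 7/11, P(W=1) = 4/11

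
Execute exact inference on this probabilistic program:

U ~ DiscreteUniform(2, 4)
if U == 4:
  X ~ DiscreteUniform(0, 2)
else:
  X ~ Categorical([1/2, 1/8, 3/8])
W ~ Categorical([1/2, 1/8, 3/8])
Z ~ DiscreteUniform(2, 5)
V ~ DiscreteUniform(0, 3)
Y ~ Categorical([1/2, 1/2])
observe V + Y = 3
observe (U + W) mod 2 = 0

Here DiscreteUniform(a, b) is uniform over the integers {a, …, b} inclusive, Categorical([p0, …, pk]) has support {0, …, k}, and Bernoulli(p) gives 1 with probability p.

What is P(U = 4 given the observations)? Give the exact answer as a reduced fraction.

P(U = 4 | obs) = 7/15

Enumerate traces; 120 have nonzero weight after conditioning:
  (U=2, X=0, W=0, Z=2, V=2, Y=1) weight 1/384
  (U=2, X=0, W=0, Z=2, V=3, Y=0) weight 1/384
  (U=2, X=0, W=0, Z=3, V=2, Y=1) weight 1/384
  (U=2, X=0, W=0, Z=3, V=3, Y=0) weight 1/384
  (U=2, X=0, W=0, Z=4, V=2, Y=1) weight 1/384
  (U=2, X=0, W=0, Z=4, V=3, Y=0) weight 1/384
  (U=2, X=0, W=0, Z=5, V=2, Y=1) weight 1/384
  (U=2, X=0, W=0, Z=5, V=3, Y=0) weight 1/384
  (U=3, X=0, W=1, Z=2, V=2, Y=1) weight 1/1536
  (U=4, X=0, W=0, Z=2, V=2, Y=1) weight 1/576
  … 110 more
Group by U:
  weight(U=2) = 7/96
  weight(U=3) = 1/96
  weight(U=4) = 7/96
Total weight = 7/96 + 1/96 + 7/96 = 5/32
P(U=2 | obs) = 7/96 / 5/32 = 7/15
P(U=3 | obs) = 1/96 / 5/32 = 1/15
P(U=4 | obs) = 7/96 / 5/32 = 7/15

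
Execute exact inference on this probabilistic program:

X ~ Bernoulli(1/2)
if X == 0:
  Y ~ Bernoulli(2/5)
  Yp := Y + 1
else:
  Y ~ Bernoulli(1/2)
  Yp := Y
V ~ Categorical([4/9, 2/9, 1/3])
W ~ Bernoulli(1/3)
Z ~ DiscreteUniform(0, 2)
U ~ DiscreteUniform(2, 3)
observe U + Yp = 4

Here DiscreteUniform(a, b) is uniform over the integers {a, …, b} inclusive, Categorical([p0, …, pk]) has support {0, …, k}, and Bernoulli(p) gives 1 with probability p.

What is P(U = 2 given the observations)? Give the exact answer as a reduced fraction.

P(U = 2 | obs) = 4/15

Enumerate traces; 54 have nonzero weight after conditioning:
  (X=0, Y=0, V=0, W=0, Z=0, U=3) weight 2/135
  (X=0, Y=0, V=0, W=0, Z=1, U=3) weight 2/135
  (X=0, Y=0, V=0, W=0, Z=2, U=3) weight 2/135
  (X=0, Y=0, V=0, W=1, Z=0, U=3) weight 1/135
  (X=0, Y=0, V=0, W=1, Z=1, U=3) weight 1/135
  (X=0, Y=0, V=0, W=1, Z=2, U=3) weight 1/135
  (X=0, Y=0, V=1, W=0, Z=0, U=3) weight 1/135
  (X=0, Y=0, V=1, W=0, Z=1, U=3) weight 1/135
  (X=0, Y=1, V=0, W=0, Z=0, U=2) weight 4/405
  … 45 more
Group by U:
  weight(U=2) = 1/10
  weight(U=3) = 11/40
Total weight = 1/10 + 11/40 = 3/8
P(U=2 | obs) = 1/10 / 3/8 = 4/15
P(U=3 | obs) = 11/40 / 3/8 = 11/15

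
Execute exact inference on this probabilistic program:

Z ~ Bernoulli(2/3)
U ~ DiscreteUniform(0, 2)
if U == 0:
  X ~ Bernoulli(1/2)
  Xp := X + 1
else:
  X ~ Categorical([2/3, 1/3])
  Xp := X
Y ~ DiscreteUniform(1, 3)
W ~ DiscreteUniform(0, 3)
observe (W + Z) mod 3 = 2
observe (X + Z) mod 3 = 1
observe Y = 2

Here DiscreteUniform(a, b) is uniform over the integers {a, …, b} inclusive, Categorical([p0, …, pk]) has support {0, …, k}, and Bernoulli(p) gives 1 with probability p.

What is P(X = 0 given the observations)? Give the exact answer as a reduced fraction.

Enumerate traces; 6 have nonzero weight after conditioning:
  (Z=0, U=0, X=1, Y=2, W=2) weight 1/216
  (Z=0, U=1, X=1, Y=2, W=2) weight 1/324
  (Z=0, U=2, X=1, Y=2, W=2) weight 1/324
  (Z=1, U=0, X=0, Y=2, W=1) weight 1/108
  (Z=1, U=1, X=0, Y=2, W=1) weight 1/81
  (Z=1, U=2, X=0, Y=2, W=1) weight 1/81
Group by X:
  weight(X=0) = 11/324
  weight(X=1) = 7/648
Total weight = 11/324 + 7/648 = 29/648
P(X=0 | obs) = 11/324 / 29/648 = 22/29
P(X=1 | obs) = 7/648 / 29/648 = 7/29

P(X = 0 | obs) = 22/29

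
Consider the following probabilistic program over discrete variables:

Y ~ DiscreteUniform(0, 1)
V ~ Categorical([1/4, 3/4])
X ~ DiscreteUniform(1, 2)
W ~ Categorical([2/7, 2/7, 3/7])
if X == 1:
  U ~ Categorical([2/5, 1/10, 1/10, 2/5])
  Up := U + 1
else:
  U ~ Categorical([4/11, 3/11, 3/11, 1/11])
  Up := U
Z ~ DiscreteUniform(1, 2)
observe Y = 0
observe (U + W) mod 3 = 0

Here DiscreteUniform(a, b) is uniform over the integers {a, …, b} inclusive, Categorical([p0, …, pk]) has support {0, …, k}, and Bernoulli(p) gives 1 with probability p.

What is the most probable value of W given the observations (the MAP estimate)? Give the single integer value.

argmax_v P(W = v | obs) = 0

Enumerate traces; 32 have nonzero weight after conditioning:
  (Y=0, V=0, X=1, W=0, U=0, Z=1) weight 1/280
  (Y=0, V=0, X=1, W=0, U=0, Z=2) weight 1/280
  (Y=0, V=0, X=1, W=0, U=3, Z=1) weight 1/280
  (Y=0, V=0, X=1, W=0, U=3, Z=2) weight 1/280
  (Y=0, V=0, X=1, W=1, U=2, Z=1) weight 1/1120
  (Y=0, V=0, X=1, W=1, U=2, Z=2) weight 1/1120
  (Y=0, V=0, X=1, W=2, U=1, Z=1) weight 3/2240
  (Y=0, V=0, X=1, W=2, U=1, Z=2) weight 3/2240
  … 24 more
Group by W:
  weight(W=0) = 69/770
  weight(W=1) = 41/1540
  weight(W=2) = 123/3080
Total weight = 69/770 + 41/1540 + 123/3080 = 481/3080
P(W=0 | obs) = 69/770 / 481/3080 = 276/481
P(W=1 | obs) = 41/1540 / 481/3080 = 82/481
P(W=2 | obs) = 123/3080 / 481/3080 = 123/481
argmax = 0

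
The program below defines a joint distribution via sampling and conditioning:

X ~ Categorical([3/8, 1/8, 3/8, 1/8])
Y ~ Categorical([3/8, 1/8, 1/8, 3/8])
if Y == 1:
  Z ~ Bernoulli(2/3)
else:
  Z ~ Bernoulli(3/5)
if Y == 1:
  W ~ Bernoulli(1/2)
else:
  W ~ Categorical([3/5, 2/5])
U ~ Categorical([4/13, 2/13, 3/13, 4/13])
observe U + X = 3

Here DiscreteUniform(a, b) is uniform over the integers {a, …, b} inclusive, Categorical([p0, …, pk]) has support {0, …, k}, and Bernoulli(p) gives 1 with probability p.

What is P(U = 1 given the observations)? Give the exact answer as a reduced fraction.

Enumerate traces; 64 have nonzero weight after conditioning:
  (X=0, Y=0, Z=0, W=0, U=3) weight 27/2600
  (X=0, Y=0, Z=0, W=1, U=3) weight 9/1300
  (X=0, Y=0, Z=1, W=0, U=3) weight 81/5200
  (X=0, Y=0, Z=1, W=1, U=3) weight 27/2600
  (X=0, Y=1, Z=0, W=0, U=3) weight 1/416
  (X=0, Y=1, Z=0, W=1, U=3) weight 1/416
  (X=0, Y=1, Z=1, W=0, U=3) weight 1/208
  (X=0, Y=1, Z=1, W=1, U=3) weight 1/208
  (X=1, Y=0, Z=0, W=0, U=2) weight 27/10400
  (X=2, Y=0, Z=0, W=0, U=1) weight 27/5200
  … 54 more
Group by U:
  weight(U=0) = 1/26
  weight(U=1) = 3/52
  weight(U=2) = 3/104
  weight(U=3) = 3/26
Total weight = 1/26 + 3/52 + 3/104 + 3/26 = 25/104
P(U=0 | obs) = 1/26 / 25/104 = 4/25
P(U=1 | obs) = 3/52 / 25/104 = 6/25
P(U=2 | obs) = 3/104 / 25/104 = 3/25
P(U=3 | obs) = 3/26 / 25/104 = 12/25

P(U = 1 | obs) = 6/25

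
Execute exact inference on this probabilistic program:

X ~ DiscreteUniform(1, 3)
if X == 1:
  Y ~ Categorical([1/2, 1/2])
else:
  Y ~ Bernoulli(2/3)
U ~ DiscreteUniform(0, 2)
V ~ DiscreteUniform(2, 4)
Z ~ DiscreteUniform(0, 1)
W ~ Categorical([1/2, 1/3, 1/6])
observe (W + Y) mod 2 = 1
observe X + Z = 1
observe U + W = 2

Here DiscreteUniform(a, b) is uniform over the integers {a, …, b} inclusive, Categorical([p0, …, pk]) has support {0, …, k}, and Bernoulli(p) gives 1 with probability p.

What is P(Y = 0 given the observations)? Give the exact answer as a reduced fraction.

Enumerate traces; 9 have nonzero weight after conditioning:
  (X=1, Y=0, U=1, V=2, Z=0, W=1) weight 1/324
  (X=1, Y=0, U=1, V=3, Z=0, W=1) weight 1/324
  (X=1, Y=0, U=1, V=4, Z=0, W=1) weight 1/324
  (X=1, Y=1, U=0, V=2, Z=0, W=2) weight 1/648
  (X=1, Y=1, U=0, V=3, Z=0, W=2) weight 1/648
  (X=1, Y=1, U=0, V=4, Z=0, W=2) weight 1/648
  (X=1, Y=1, U=2, V=2, Z=0, W=0) weight 1/216
  (X=1, Y=1, U=2, V=3, Z=0, W=0) weight 1/216
  … 1 more
Group by Y:
  weight(Y=0) = 1/108
  weight(Y=1) = 1/54
Total weight = 1/108 + 1/54 = 1/36
P(Y=0 | obs) = 1/108 / 1/36 = 1/3
P(Y=1 | obs) = 1/54 / 1/36 = 2/3

P(Y = 0 | obs) = 1/3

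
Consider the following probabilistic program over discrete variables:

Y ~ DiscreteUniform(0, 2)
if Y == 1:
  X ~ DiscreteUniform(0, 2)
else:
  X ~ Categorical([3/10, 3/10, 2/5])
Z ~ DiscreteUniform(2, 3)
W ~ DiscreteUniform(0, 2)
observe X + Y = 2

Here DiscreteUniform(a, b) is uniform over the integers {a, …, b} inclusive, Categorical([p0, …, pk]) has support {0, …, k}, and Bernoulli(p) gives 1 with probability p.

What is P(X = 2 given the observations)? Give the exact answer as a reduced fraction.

Enumerate traces; 18 have nonzero weight after conditioning:
  (Y=0, X=2, Z=2, W=0) weight 1/45
  (Y=0, X=2, Z=2, W=1) weight 1/45
  (Y=0, X=2, Z=2, W=2) weight 1/45
  (Y=0, X=2, Z=3, W=0) weight 1/45
  (Y=0, X=2, Z=3, W=1) weight 1/45
  (Y=0, X=2, Z=3, W=2) weight 1/45
  (Y=1, X=1, Z=2, W=0) weight 1/54
  (Y=1, X=1, Z=2, W=1) weight 1/54
  (Y=2, X=0, Z=2, W=0) weight 1/60
  … 9 more
Group by X:
  weight(X=0) = 1/10
  weight(X=1) = 1/9
  weight(X=2) = 2/15
Total weight = 1/10 + 1/9 + 2/15 = 31/90
P(X=0 | obs) = 1/10 / 31/90 = 9/31
P(X=1 | obs) = 1/9 / 31/90 = 10/31
P(X=2 | obs) = 2/15 / 31/90 = 12/31

P(X = 2 | obs) = 12/31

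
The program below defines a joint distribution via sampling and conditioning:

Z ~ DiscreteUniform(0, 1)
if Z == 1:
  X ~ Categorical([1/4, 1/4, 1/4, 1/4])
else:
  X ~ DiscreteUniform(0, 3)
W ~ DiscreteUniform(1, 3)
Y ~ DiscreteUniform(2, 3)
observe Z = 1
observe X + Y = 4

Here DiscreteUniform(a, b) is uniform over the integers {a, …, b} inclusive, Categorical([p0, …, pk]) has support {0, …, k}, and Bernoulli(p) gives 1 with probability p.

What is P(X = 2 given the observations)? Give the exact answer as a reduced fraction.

P(X = 2 | obs) = 1/2

Enumerate traces; 6 have nonzero weight after conditioning:
  (Z=1, X=1, W=1, Y=3) weight 1/48
  (Z=1, X=1, W=2, Y=3) weight 1/48
  (Z=1, X=1, W=3, Y=3) weight 1/48
  (Z=1, X=2, W=1, Y=2) weight 1/48
  (Z=1, X=2, W=2, Y=2) weight 1/48
  (Z=1, X=2, W=3, Y=2) weight 1/48
Group by X:
  weight(X=1) = 1/16
  weight(X=2) = 1/16
Total weight = 1/16 + 1/16 = 1/8
P(X=1 | obs) = 1/16 / 1/8 = 1/2
P(X=2 | obs) = 1/16 / 1/8 = 1/2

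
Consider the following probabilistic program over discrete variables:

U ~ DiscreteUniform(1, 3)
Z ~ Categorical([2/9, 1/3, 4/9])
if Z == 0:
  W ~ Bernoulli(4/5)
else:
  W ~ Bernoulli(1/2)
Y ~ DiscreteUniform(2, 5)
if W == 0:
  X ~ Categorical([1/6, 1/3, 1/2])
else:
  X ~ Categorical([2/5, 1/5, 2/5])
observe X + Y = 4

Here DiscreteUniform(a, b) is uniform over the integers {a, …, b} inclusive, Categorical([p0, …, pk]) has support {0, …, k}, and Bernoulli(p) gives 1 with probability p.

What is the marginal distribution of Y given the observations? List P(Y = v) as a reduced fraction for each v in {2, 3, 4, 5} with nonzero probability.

P(Y=2) = 133/300, P(Y=3) = 58/225, P(Y=4) = 269/900

Enumerate traces; 54 have nonzero weight after conditioning:
  (U=1, Z=0, W=0, Y=2, X=2) weight 1/540
  (U=1, Z=0, W=0, Y=3, X=1) weight 1/810
  (U=1, Z=0, W=0, Y=4, X=0) weight 1/1620
  (U=1, Z=0, W=1, Y=2, X=2) weight 4/675
  (U=1, Z=0, W=1, Y=3, X=1) weight 2/675
  (U=1, Z=0, W=1, Y=4, X=0) weight 4/675
  (U=1, Z=1, W=0, Y=2, X=2) weight 1/144
  (U=1, Z=1, W=0, Y=3, X=1) weight 1/216
  … 46 more
Group by Y:
  weight(Y=2) = 133/1200
  weight(Y=3) = 29/450
  weight(Y=4) = 269/3600
Total weight = 133/1200 + 29/450 + 269/3600 = 1/4
P(Y=2 | obs) = 133/1200 / 1/4 = 133/300
P(Y=3 | obs) = 29/450 / 1/4 = 58/225
P(Y=4 | obs) = 269/3600 / 1/4 = 269/900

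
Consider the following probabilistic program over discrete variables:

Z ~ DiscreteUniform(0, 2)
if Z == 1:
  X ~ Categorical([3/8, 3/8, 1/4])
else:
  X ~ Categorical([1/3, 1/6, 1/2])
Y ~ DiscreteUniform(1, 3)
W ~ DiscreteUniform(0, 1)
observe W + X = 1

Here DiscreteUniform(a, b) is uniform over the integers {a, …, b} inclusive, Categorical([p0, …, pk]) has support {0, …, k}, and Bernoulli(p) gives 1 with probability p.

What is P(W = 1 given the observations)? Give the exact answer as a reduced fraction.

Enumerate traces; 18 have nonzero weight after conditioning:
  (Z=0, X=0, Y=1, W=1) weight 1/54
  (Z=0, X=0, Y=2, W=1) weight 1/54
  (Z=0, X=0, Y=3, W=1) weight 1/54
  (Z=0, X=1, Y=1, W=0) weight 1/108
  (Z=0, X=1, Y=2, W=0) weight 1/108
  (Z=0, X=1, Y=3, W=0) weight 1/108
  (Z=1, X=0, Y=1, W=1) weight 1/48
  (Z=1, X=0, Y=2, W=1) weight 1/48
  … 10 more
Group by W:
  weight(W=0) = 17/144
  weight(W=1) = 25/144
Total weight = 17/144 + 25/144 = 7/24
P(W=0 | obs) = 17/144 / 7/24 = 17/42
P(W=1 | obs) = 25/144 / 7/24 = 25/42

P(W = 1 | obs) = 25/42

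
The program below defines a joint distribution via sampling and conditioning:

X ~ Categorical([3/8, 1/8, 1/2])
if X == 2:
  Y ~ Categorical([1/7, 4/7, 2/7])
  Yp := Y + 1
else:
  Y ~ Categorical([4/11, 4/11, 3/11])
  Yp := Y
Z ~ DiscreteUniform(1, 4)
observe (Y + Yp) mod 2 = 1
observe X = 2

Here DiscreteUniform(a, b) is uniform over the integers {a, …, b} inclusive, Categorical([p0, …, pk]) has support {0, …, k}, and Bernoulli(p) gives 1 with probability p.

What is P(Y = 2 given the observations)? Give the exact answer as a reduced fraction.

Enumerate traces; 12 have nonzero weight after conditioning:
  (X=2, Y=0, Z=1) weight 1/56
  (X=2, Y=0, Z=2) weight 1/56
  (X=2, Y=0, Z=3) weight 1/56
  (X=2, Y=0, Z=4) weight 1/56
  (X=2, Y=1, Z=1) weight 1/14
  (X=2, Y=1, Z=2) weight 1/14
  (X=2, Y=1, Z=3) weight 1/14
  (X=2, Y=1, Z=4) weight 1/14
  (X=2, Y=2, Z=1) weight 1/28
  … 3 more
Group by Y:
  weight(Y=0) = 1/14
  weight(Y=1) = 2/7
  weight(Y=2) = 1/7
Total weight = 1/14 + 2/7 + 1/7 = 1/2
P(Y=0 | obs) = 1/14 / 1/2 = 1/7
P(Y=1 | obs) = 2/7 / 1/2 = 4/7
P(Y=2 | obs) = 1/7 / 1/2 = 2/7

P(Y = 2 | obs) = 2/7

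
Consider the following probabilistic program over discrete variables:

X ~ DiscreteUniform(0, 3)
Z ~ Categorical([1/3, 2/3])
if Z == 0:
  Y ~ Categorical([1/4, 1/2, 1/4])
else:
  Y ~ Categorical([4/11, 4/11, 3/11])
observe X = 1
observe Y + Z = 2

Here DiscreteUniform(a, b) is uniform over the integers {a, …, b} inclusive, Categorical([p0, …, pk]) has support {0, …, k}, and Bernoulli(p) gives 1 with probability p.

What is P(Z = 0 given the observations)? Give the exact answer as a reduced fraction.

Enumerate traces; 2 have nonzero weight after conditioning:
  (X=1, Z=0, Y=2) weight 1/48
  (X=1, Z=1, Y=1) weight 2/33
Group by Z:
  weight(Z=0) = 1/48
  weight(Z=1) = 2/33
Total weight = 1/48 + 2/33 = 43/528
P(Z=0 | obs) = 1/48 / 43/528 = 11/43
P(Z=1 | obs) = 2/33 / 43/528 = 32/43

P(Z = 0 | obs) = 11/43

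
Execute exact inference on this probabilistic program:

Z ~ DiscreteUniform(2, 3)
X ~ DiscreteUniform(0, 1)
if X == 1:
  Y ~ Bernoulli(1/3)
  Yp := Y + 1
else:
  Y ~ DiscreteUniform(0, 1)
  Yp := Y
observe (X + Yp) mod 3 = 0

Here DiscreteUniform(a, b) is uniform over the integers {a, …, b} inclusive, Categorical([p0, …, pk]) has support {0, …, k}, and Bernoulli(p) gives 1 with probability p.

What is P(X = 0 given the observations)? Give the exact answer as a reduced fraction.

P(X = 0 | obs) = 3/5

Enumerate traces; 4 have nonzero weight after conditioning:
  (Z=2, X=0, Y=0) weight 1/8
  (Z=2, X=1, Y=1) weight 1/12
  (Z=3, X=0, Y=0) weight 1/8
  (Z=3, X=1, Y=1) weight 1/12
Group by X:
  weight(X=0) = 1/4
  weight(X=1) = 1/6
Total weight = 1/4 + 1/6 = 5/12
P(X=0 | obs) = 1/4 / 5/12 = 3/5
P(X=1 | obs) = 1/6 / 5/12 = 2/5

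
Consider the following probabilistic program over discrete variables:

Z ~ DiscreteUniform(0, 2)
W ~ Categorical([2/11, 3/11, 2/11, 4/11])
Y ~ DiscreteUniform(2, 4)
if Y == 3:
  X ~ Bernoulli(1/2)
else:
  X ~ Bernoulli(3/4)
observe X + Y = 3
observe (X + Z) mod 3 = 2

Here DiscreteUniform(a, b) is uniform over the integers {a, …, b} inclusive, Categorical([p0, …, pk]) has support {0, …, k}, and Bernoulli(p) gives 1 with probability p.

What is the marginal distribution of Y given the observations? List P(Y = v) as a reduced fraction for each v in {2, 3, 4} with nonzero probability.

Enumerate traces; 8 have nonzero weight after conditioning:
  (Z=1, W=0, Y=2, X=1) weight 1/66
  (Z=1, W=1, Y=2, X=1) weight 1/44
  (Z=1, W=2, Y=2, X=1) weight 1/66
  (Z=1, W=3, Y=2, X=1) weight 1/33
  (Z=2, W=0, Y=3, X=0) weight 1/99
  (Z=2, W=1, Y=3, X=0) weight 1/66
  (Z=2, W=2, Y=3, X=0) weight 1/99
  (Z=2, W=3, Y=3, X=0) weight 2/99
Group by Y:
  weight(Y=2) = 1/12
  weight(Y=3) = 1/18
Total weight = 1/12 + 1/18 = 5/36
P(Y=2 | obs) = 1/12 / 5/36 = 3/5
P(Y=3 | obs) = 1/18 / 5/36 = 2/5

P(Y=2) = 3/5, P(Y=3) = 2/5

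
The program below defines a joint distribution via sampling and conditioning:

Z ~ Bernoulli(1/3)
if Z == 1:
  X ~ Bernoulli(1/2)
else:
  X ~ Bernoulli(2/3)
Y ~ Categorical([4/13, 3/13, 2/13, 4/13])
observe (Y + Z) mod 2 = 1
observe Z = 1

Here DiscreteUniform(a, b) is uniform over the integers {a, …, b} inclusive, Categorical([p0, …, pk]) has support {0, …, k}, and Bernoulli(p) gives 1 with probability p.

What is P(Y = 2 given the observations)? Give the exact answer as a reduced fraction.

Enumerate traces; 4 have nonzero weight after conditioning:
  (Z=1, X=0, Y=0) weight 2/39
  (Z=1, X=0, Y=2) weight 1/39
  (Z=1, X=1, Y=0) weight 2/39
  (Z=1, X=1, Y=2) weight 1/39
Group by Y:
  weight(Y=0) = 4/39
  weight(Y=2) = 2/39
Total weight = 4/39 + 2/39 = 2/13
P(Y=0 | obs) = 4/39 / 2/13 = 2/3
P(Y=2 | obs) = 2/39 / 2/13 = 1/3

P(Y = 2 | obs) = 1/3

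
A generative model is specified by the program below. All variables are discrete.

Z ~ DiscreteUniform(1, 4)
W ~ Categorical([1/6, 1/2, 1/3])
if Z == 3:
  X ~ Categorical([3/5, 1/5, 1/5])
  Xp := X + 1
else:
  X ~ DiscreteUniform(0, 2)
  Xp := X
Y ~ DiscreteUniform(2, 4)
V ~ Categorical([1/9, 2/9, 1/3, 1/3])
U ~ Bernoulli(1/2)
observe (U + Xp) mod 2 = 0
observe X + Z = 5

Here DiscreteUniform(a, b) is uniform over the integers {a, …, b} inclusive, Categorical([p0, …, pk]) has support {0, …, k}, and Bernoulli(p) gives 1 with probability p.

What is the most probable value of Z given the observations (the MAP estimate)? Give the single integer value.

Enumerate traces; 72 have nonzero weight after conditioning:
  (Z=3, W=0, X=2, Y=2, V=0, U=1) weight 1/6480
  (Z=3, W=0, X=2, Y=2, V=1, U=1) weight 1/3240
  (Z=3, W=0, X=2, Y=2, V=2, U=1) weight 1/2160
  (Z=3, W=0, X=2, Y=2, V=3, U=1) weight 1/2160
  (Z=3, W=0, X=2, Y=3, V=0, U=1) weight 1/6480
  (Z=3, W=0, X=2, Y=3, V=1, U=1) weight 1/3240
  (Z=3, W=0, X=2, Y=3, V=2, U=1) weight 1/2160
  (Z=3, W=0, X=2, Y=3, V=3, U=1) weight 1/2160
  (Z=4, W=0, X=1, Y=2, V=0, U=1) weight 1/3888
  … 63 more
Group by Z:
  weight(Z=3) = 1/40
  weight(Z=4) = 1/24
Total weight = 1/40 + 1/24 = 1/15
P(Z=3 | obs) = 1/40 / 1/15 = 3/8
P(Z=4 | obs) = 1/24 / 1/15 = 5/8
argmax = 4

argmax_v P(Z = v | obs) = 4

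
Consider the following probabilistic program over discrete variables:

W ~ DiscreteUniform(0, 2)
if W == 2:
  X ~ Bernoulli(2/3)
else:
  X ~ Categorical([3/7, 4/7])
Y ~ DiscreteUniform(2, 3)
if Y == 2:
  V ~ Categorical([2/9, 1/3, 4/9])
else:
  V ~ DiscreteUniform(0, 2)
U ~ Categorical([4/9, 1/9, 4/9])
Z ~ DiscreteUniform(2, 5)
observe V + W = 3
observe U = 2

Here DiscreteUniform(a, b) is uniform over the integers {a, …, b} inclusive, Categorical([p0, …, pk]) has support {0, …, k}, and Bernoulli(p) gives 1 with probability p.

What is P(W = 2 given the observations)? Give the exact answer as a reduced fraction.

Enumerate traces; 32 have nonzero weight after conditioning:
  (W=1, X=0, Y=2, V=2, U=2, Z=2) weight 2/567
  (W=1, X=0, Y=2, V=2, U=2, Z=3) weight 2/567
  (W=1, X=0, Y=2, V=2, U=2, Z=4) weight 2/567
  (W=1, X=0, Y=2, V=2, U=2, Z=5) weight 2/567
  (W=1, X=0, Y=3, V=2, U=2, Z=2) weight 1/378
  (W=1, X=0, Y=3, V=2, U=2, Z=3) weight 1/378
  (W=1, X=0, Y=3, V=2, U=2, Z=4) weight 1/378
  (W=1, X=0, Y=3, V=2, U=2, Z=5) weight 1/378
  (W=2, X=0, Y=2, V=1, U=2, Z=2) weight 1/486
  … 23 more
Group by W:
  weight(W=1) = 14/243
  weight(W=2) = 4/81
Total weight = 14/243 + 4/81 = 26/243
P(W=1 | obs) = 14/243 / 26/243 = 7/13
P(W=2 | obs) = 4/81 / 26/243 = 6/13

P(W = 2 | obs) = 6/13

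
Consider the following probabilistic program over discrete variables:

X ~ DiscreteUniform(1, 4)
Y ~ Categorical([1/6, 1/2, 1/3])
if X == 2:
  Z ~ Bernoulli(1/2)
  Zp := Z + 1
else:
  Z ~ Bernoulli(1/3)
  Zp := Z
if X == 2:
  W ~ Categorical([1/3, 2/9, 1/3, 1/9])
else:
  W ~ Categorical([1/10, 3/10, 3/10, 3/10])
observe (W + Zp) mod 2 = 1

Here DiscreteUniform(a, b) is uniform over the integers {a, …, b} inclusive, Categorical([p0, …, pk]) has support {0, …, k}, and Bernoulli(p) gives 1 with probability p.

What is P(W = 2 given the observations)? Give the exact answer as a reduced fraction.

P(W = 2 | obs) = 2/9

Enumerate traces; 48 have nonzero weight after conditioning:
  (X=1, Y=0, Z=0, W=1) weight 1/120
  (X=1, Y=0, Z=0, W=3) weight 1/120
  (X=1, Y=0, Z=1, W=0) weight 1/720
  (X=1, Y=0, Z=1, W=2) weight 1/240
  (X=1, Y=1, Z=0, W=1) weight 1/40
  (X=1, Y=1, Z=0, W=3) weight 1/40
  (X=1, Y=1, Z=1, W=0) weight 1/240
  (X=1, Y=1, Z=1, W=2) weight 1/80
  … 40 more
Group by W:
  weight(W=0) = 1/15
  weight(W=1) = 8/45
  weight(W=2) = 7/60
  weight(W=3) = 59/360
Total weight = 1/15 + 8/45 + 7/60 + 59/360 = 21/40
P(W=0 | obs) = 1/15 / 21/40 = 8/63
P(W=1 | obs) = 8/45 / 21/40 = 64/189
P(W=2 | obs) = 7/60 / 21/40 = 2/9
P(W=3 | obs) = 59/360 / 21/40 = 59/189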